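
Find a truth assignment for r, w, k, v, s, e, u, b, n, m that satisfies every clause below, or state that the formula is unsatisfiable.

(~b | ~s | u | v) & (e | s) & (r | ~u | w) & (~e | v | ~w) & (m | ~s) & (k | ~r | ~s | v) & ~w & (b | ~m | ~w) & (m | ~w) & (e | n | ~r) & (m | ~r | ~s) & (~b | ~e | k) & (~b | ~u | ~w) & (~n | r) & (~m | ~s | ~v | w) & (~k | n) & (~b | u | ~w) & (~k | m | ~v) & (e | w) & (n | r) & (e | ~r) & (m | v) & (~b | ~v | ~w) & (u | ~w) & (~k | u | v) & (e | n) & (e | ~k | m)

Unit clause (~w) forces w = False.
In (e | w) only e is left, so e = True.
Try r = False:
  (r | ~u | w) forces u = False.
  (~n | r) forces n = False.
  clause (n | r) is falsified — backtrack.
So r = True.
Set k = False.
  then (~b | ~e | k) forces b = False.
Set v = True.
Set s = False.
Set u = False.
Set n = False.
Set m = True.
All clauses satisfied.

r: True, w: False, k: False, v: True, s: False, e: True, u: False, b: False, n: False, m: True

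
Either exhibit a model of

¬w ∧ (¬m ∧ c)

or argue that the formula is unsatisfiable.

w=F, c=T, m=F

  ¬w = True
  ¬m ∧ c = True
    ¬m = True
Both conjuncts True, so the formula holds.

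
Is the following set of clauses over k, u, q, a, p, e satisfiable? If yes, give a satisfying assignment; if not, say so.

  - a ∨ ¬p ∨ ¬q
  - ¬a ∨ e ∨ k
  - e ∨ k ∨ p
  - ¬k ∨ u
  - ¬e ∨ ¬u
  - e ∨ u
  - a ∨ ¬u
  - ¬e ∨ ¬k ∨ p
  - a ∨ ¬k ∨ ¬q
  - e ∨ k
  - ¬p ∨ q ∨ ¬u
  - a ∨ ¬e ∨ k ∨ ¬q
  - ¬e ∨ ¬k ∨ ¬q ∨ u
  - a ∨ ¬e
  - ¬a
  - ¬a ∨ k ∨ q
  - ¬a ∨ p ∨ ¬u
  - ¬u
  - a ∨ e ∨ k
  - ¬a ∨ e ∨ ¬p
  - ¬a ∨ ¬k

UNSATISFIABLE

Case u = True:
  Clause (¬u) is falsified — contradiction.
Case u = False:
  (¬k ∨ u) forces k = False.
  (e ∨ u) forces e = True.
  (a ∨ ¬e) forces a = True.
  Clause (¬a) is falsified — contradiction.
Both cases fail, so the formula is unsatisfiable.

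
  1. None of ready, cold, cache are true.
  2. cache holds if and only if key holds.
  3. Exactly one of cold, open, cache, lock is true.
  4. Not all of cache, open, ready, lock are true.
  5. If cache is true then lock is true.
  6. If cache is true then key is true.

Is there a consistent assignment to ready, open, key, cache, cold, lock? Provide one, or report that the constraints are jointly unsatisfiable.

ready = False; open = False; key = False; cache = False; cold = False; lock = True

  (1) {ready, cold, cache}: 0 true — none ✓
  (2) cache=F, key=F — same ✓
  (3) {cold, open, cache, lock}: 1 true — exactly one ✓
  (4) {cache, open, ready, lock}: 1/4 true — not all ✓
  (5) cache=F ⇒ lock: vacuous ✓
  (6) cache=F ⇒ key: vacuous ✓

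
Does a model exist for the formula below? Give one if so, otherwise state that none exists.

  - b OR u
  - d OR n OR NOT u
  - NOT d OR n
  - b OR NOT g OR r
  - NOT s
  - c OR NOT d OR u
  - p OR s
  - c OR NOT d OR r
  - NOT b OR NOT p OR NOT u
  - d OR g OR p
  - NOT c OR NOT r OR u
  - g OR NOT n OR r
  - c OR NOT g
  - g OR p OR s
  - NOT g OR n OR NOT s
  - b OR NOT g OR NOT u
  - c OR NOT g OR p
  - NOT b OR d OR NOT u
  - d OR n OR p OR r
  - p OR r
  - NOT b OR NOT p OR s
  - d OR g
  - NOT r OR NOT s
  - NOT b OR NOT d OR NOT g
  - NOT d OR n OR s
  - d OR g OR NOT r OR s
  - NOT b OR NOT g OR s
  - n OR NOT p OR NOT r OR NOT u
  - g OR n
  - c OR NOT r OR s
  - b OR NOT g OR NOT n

n: True, d: True, r: True, p: True, g: False, c: True, u: True, s: False, b: False

Unit clause (NOT s) forces s = False.
In (p OR s) only p is left, so p = True.
In (NOT b OR NOT p OR s) only NOT b is left, so b = False.
In (b OR u) only u is left, so u = True.
In (b OR NOT g OR NOT u) only NOT g is left, so g = False.
In (d OR g) only d is left, so d = True.
In (NOT d OR n OR s) only n is left, so n = True.
In (g OR NOT n OR r) only r is left, so r = True.
In (c OR NOT r OR s) only c is left, so c = True.
All clauses satisfied.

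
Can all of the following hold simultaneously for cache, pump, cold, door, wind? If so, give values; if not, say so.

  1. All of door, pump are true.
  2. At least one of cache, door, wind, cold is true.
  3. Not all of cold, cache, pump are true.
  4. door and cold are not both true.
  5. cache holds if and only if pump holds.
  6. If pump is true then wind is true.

cache=T, pump=T, cold=F, door=T, wind=T

  (1) {door, pump}: all 2 true ✓
  (2) {cache, door, wind, cold}: 3 true — at least one ✓
  (3) {cold, cache, pump}: 2/3 true — not all ✓
  (4) door=T, cold=F — not both ✓
  (5) cache=T, pump=T — same ✓
  (6) pump=T ⇒ wind: T ✓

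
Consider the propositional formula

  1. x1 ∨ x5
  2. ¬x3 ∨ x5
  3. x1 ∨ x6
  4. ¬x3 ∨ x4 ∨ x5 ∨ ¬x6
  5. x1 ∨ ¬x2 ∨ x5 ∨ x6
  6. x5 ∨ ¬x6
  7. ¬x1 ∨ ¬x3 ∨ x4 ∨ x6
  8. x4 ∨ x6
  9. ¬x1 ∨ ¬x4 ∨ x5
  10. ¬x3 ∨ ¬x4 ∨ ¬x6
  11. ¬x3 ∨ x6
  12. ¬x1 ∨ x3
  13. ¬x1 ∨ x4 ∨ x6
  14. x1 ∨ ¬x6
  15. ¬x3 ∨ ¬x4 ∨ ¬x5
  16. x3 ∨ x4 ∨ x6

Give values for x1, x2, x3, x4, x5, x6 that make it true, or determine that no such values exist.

x1=T, x2=T, x3=T, x4=F, x5=T, x6=T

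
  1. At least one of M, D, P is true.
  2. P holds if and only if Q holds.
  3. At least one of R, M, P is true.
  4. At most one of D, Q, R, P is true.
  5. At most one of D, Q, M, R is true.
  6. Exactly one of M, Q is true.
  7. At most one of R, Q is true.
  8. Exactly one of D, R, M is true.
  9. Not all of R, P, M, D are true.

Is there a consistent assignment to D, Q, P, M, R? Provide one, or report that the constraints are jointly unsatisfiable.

D: False, Q: False, P: False, M: True, R: False

  (1) {M, D, P}: 1 true — at least one ✓
  (2) P=F, Q=F — same ✓
  (3) {R, M, P}: 1 true — at least one ✓
  (4) {D, Q, R, P}: 0 true — at most one ✓
  (5) {D, Q, M, R}: 1 true — at most one ✓
  (6) {M, Q}: 1 true — exactly one ✓
  (7) {R, Q}: 0 true — at most one ✓
  (8) {D, R, M}: 1 true — exactly one ✓
  (9) {R, P, M, D}: 1/4 true — not all ✓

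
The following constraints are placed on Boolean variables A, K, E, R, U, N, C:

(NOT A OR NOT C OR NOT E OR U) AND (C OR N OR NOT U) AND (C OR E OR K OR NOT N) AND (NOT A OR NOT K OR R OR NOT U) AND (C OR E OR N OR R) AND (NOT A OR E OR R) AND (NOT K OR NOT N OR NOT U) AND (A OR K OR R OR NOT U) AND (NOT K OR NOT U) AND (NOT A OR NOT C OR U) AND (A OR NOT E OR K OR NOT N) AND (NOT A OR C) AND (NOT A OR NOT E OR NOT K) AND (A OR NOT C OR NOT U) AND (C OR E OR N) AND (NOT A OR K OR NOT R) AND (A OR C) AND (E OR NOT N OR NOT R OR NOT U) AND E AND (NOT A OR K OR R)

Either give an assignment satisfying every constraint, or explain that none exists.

A: False, K: True, E: True, R: True, U: False, N: False, C: True

Unit clause (E) forces E = True.
Try A = True:
  (NOT A OR C) forces C = True.
  (NOT A OR NOT C OR NOT E OR U) forces U = True.
  (NOT K OR NOT U) forces K = False.
  (NOT A OR K OR NOT R) forces R = False.
  clause (NOT A OR K OR R) is falsified — backtrack.
So A = False.
  then (A OR C) forces C = True.
  then (A OR NOT C OR NOT U) forces U = False.
Set K = True.
Set R = True.
Set N = False.
All clauses satisfied.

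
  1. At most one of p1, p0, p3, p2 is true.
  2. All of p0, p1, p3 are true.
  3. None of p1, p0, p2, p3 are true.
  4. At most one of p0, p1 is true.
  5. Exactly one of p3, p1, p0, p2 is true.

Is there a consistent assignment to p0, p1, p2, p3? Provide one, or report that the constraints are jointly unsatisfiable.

UNSATISFIABLE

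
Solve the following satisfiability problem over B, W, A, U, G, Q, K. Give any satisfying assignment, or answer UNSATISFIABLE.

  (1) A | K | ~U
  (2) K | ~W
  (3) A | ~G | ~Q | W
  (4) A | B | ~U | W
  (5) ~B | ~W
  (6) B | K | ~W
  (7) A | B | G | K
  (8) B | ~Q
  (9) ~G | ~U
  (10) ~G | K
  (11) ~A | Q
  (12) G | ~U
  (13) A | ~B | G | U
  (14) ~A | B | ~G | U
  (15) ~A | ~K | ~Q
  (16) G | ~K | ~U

B = False, W = True, A = False, U = False, G = False, Q = False, K = True

Set B = False.
  then (B | ~Q) forces Q = False.
  then (~A | Q) forces A = False.
Set W = True.
  then (K | ~W) forces K = True.
Try U = True:
  (~G | ~U) forces G = False.
  clause (G | ~U) is falsified — backtrack.
So U = False.
Set G = False.
All clauses satisfied.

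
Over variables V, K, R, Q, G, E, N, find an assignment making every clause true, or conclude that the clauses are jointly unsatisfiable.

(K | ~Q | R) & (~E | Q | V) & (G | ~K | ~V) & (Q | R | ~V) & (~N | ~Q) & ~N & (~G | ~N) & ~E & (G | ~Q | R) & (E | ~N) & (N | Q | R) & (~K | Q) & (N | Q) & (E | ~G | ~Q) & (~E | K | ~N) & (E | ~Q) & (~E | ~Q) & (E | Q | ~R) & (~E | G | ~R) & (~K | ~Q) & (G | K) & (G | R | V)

Case E = True:
  Clause (~E) is falsified — contradiction.
Case E = False:
  (~N) forces N = False.
  (N | Q) forces Q = True.
  Clause (E | ~Q) is falsified — contradiction.
Both cases fail, so the formula is unsatisfiable.

UNSATISFIABLE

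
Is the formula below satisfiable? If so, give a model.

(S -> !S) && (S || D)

D: True; S: False

  S -> !S = True
    !S = True
  S || D = True
Both conjuncts True, so the formula holds.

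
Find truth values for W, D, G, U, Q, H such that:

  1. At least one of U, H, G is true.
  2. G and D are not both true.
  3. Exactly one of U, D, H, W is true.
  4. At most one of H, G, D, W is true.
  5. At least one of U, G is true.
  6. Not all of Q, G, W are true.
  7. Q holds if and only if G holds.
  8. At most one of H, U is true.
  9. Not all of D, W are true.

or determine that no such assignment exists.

W=F; D=F; G=F; U=T; Q=F; H=F

  (1) {U, H, G}: 1 true — at least one ✓
  (2) G=F, D=F — not both ✓
  (3) {U, D, H, W}: 1 true — exactly one ✓
  (4) {H, G, D, W}: 0 true — at most one ✓
  (5) {U, G}: 1 true — at least one ✓
  (6) {Q, G, W}: 0/3 true — not all ✓
  (7) Q=F, G=F — same ✓
  (8) {H, U}: 1 true — at most one ✓
  (9) {D, W}: 0/2 true — not all ✓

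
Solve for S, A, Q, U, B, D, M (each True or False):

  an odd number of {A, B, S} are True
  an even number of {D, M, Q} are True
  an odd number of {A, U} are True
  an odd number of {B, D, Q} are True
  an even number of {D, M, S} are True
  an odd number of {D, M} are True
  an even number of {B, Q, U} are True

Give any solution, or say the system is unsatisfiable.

S: True; A: False; Q: True; U: True; B: False; D: False; M: True

{A, B, S}: 1 true → odd ✓
{D, M, Q}: 2 true → even ✓
{A, U}: 1 true → odd ✓
{B, D, Q}: 1 true → odd ✓
{D, M, S}: 2 true → even ✓
{D, M}: 1 true → odd ✓
{B, Q, U}: 2 true → even ✓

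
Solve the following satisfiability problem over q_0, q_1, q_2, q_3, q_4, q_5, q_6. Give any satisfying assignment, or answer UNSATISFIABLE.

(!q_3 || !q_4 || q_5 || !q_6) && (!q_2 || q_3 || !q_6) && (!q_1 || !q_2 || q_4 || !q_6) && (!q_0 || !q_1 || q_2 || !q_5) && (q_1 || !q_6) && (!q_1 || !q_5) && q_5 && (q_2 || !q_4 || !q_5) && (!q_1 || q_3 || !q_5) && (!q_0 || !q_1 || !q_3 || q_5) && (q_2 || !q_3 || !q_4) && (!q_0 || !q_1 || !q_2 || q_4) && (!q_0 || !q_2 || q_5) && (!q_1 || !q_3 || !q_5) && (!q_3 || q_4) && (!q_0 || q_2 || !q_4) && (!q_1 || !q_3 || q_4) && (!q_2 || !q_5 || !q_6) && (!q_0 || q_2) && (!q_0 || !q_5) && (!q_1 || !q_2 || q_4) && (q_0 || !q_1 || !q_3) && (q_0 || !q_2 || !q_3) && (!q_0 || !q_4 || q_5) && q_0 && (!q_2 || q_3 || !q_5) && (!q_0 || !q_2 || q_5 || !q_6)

Unsatisfiable

Case q_0 = True:
  (q_5) forces q_5 = True.
  Clause (!q_0 || !q_5) is falsified — contradiction.
Case q_0 = False:
  Clause (q_0) is falsified — contradiction.
Both cases fail, so the formula is unsatisfiable.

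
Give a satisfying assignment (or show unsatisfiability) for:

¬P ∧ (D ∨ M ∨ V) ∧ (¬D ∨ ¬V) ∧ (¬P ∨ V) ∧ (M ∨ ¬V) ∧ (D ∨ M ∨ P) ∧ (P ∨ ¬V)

P = False, M = True, V = False, D = False

Unit clause (¬P) forces P = False.
In (P ∨ ¬V) only ¬V is left, so V = False.
Set M = True.
Set D = False.
Check each clause:
  (¬P): ¬P holds.
  (D ∨ M ∨ V): M holds.
  (¬D ∨ ¬V): ¬D holds.
  (¬P ∨ V): ¬P holds.
  (M ∨ ¬V): M holds.
  (D ∨ M ∨ P): M holds.
  (P ∨ ¬V): ¬V holds.
All clauses satisfied.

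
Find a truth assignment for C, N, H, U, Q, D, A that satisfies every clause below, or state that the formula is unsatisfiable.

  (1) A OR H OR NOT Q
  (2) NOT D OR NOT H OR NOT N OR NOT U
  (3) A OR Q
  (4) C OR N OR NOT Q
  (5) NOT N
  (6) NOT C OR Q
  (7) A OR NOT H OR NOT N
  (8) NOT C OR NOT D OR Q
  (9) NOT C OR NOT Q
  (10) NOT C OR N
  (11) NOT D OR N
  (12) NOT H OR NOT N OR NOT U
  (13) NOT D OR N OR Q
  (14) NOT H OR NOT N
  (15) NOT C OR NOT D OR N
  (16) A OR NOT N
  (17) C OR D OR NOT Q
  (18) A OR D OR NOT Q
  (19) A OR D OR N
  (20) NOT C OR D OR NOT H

C = False, N = False, H = True, U = False, Q = False, D = False, A = True

Unit clause (NOT N) forces N = False.
In (NOT C OR N) only NOT C is left, so C = False.
In (NOT D OR N) only NOT D is left, so D = False.
In (C OR D OR NOT Q) only NOT Q is left, so Q = False.
In (A OR D OR N) only A is left, so A = True.
Set H = True.
Set U = False.
All clauses satisfied.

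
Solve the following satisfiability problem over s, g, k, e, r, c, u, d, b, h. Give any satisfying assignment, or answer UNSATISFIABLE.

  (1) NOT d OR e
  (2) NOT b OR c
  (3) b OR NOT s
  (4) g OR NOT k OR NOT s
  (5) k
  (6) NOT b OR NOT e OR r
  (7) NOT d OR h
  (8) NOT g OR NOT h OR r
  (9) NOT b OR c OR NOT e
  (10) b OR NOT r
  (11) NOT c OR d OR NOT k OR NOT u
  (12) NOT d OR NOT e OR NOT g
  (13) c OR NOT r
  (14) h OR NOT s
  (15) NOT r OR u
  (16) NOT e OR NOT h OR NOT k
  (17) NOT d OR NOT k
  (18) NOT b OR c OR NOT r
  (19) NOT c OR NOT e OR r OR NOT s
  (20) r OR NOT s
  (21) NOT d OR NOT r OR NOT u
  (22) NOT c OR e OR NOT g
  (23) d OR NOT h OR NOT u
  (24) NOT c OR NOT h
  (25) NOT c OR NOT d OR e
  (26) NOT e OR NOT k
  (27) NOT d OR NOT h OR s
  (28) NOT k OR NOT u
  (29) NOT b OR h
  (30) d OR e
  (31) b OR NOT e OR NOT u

Unsatisfiable

Case k = True:
  (NOT d OR NOT k) forces d = False.
  (NOT e OR NOT k) forces e = False.
  Clause (d OR e) is falsified — contradiction.
Case k = False:
  Clause (k) is falsified — contradiction.
Both cases fail, so the formula is unsatisfiable.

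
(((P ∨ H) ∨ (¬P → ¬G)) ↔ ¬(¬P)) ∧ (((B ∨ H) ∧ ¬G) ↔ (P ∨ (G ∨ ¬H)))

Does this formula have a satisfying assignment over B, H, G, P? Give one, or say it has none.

B = True, H = False, G = False, P = True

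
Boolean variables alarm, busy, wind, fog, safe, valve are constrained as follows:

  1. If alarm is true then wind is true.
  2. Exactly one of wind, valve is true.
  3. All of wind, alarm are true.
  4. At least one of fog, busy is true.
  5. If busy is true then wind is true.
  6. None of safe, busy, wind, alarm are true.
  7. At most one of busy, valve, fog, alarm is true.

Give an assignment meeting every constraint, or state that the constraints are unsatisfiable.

The formula is unsatisfiable.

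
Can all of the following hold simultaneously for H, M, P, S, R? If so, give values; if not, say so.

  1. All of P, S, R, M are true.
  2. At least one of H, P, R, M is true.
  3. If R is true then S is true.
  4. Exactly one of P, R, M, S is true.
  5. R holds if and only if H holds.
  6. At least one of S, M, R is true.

No satisfying assignment exists.

Case M = True:
  (1) forces P = True.
  Constraint (4) is violated (P=T, M=T) — contradiction.
Case M = False:
  Constraint (1) is violated (M=F) — contradiction.
Both cases fail — unsatisfiable.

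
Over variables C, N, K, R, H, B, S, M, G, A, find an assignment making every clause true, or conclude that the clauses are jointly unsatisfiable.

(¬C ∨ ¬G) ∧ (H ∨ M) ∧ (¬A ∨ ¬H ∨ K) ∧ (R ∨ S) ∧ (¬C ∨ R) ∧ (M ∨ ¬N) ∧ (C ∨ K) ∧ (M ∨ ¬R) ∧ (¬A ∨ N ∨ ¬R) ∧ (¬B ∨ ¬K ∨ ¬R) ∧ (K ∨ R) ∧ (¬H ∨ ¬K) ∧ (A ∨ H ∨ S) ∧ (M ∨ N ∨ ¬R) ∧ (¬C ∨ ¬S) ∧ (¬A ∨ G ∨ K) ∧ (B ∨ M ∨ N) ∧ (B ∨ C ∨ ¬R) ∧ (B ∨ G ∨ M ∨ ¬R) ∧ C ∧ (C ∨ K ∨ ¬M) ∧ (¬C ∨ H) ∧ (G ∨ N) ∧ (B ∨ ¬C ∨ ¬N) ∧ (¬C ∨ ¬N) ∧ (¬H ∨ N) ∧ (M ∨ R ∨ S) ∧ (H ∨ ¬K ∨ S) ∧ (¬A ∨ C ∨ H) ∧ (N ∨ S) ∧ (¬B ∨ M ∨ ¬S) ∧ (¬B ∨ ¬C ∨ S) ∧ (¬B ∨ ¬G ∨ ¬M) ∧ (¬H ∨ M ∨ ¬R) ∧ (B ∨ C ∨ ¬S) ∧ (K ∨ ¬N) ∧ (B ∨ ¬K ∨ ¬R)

The formula is unsatisfiable.

Case N = True:
  (M ∨ ¬N) forces M = True.
  (C) forces C = True.
  Clause (¬C ∨ ¬N) is falsified — contradiction.
Case N = False:
  (C) forces C = True.
  (¬C ∨ ¬G) forces G = False.
  Clause (G ∨ N) is falsified — contradiction.
Both cases fail, so the formula is unsatisfiable.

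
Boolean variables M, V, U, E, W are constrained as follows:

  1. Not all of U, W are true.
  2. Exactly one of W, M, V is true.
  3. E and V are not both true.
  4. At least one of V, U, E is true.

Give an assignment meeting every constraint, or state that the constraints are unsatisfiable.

M=T, V=F, U=T, E=T, W=F

  (1) {U, W}: 1/2 true — not all ✓
  (2) {W, M, V}: 1 true — exactly one ✓
  (3) E=T, V=F — not both ✓
  (4) {V, U, E}: 2 true — at least one ✓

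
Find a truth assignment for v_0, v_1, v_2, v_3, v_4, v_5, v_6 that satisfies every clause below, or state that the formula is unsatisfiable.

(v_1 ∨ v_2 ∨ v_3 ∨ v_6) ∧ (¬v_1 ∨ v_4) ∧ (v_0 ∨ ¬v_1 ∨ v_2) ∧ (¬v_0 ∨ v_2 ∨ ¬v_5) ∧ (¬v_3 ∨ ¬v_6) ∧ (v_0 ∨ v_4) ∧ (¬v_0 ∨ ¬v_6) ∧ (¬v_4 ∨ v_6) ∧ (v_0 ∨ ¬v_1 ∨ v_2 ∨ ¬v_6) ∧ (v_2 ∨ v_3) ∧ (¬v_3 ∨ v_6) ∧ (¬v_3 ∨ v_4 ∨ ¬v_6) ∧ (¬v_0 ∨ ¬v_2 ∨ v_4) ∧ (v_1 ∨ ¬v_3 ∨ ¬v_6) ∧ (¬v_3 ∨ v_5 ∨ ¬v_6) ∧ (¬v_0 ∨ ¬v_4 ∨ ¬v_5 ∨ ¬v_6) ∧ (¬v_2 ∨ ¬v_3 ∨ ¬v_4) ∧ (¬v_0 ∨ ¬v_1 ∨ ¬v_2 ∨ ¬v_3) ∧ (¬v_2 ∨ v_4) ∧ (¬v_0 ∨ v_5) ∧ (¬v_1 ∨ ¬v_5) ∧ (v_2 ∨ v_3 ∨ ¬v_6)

v_0: False, v_1: True, v_2: True, v_3: False, v_4: True, v_5: False, v_6: True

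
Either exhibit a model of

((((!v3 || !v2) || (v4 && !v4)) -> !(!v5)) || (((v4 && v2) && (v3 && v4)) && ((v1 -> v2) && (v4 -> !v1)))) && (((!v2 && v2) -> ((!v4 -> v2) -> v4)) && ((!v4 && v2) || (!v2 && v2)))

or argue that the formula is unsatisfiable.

v1: True, v2: True, v3: True, v4: False, v5: False

  (((!v3 || !v2) || (v4 && !v4)) -> !(!v5)) || (((v4 && v2) && (v3 && v4)) && ((v1 -> v2) && (v4 -> !v1))) = True
    ((!v3 || !v2) || (v4 && !v4)) -> !(!v5) = True
      (!v3 || !v2) || (v4 && !v4) = False
        !v3 || !v2 = False
          !v3 = False
          !v2 = False
        v4 && !v4 = False
          !v4 = True
      !(!v5) = False
        !v5 = True
    ((v4 && v2) && (v3 && v4)) && ((v1 -> v2) && (v4 -> !v1)) = False
      (v4 && v2) && (v3 && v4) = False
        v4 && v2 = False
        v3 && v4 = False
      (v1 -> v2) && (v4 -> !v1) = True
        v1 -> v2 = True
        v4 -> !v1 = True
          !v1 = False
  ((!v2 && v2) -> ((!v4 -> v2) -> v4)) && ((!v4 && v2) || (!v2 && v2)) = True
    (!v2 && v2) -> ((!v4 -> v2) -> v4) = True
      !v2 && v2 = False
        !v2 = False
      (!v4 -> v2) -> v4 = False
        !v4 -> v2 = True
          !v4 = True
    (!v4 && v2) || (!v2 && v2) = True
      !v4 && v2 = True
        !v4 = True
      !v2 && v2 = False
        !v2 = False
Both conjuncts True, so the formula holds.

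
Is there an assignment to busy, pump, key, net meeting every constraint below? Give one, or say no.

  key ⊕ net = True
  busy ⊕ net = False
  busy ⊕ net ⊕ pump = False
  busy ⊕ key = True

busy = True, pump = False, key = False, net = True

key ⊕ net = F ⊕ T = True ✓
busy ⊕ net = T ⊕ T = False ✓
busy ⊕ net ⊕ pump = T ⊕ T ⊕ F = False ✓
busy ⊕ key = T ⊕ F = True ✓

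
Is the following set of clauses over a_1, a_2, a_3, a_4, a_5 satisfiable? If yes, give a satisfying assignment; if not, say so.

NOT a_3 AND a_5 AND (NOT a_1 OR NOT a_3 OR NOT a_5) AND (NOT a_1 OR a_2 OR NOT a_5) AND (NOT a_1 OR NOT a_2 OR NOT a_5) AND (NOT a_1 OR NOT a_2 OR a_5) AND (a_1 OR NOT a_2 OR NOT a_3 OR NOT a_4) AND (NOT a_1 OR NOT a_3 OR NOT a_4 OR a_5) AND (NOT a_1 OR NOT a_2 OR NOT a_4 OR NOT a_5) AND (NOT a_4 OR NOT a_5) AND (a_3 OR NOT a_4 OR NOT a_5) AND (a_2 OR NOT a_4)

Unit clause (NOT a_3) forces a_3 = False.
Unit clause (a_5) forces a_5 = True.
In (NOT a_4 OR NOT a_5) only NOT a_4 is left, so a_4 = False.
Try a_1 = True:
  (NOT a_1 OR a_2 OR NOT a_5) forces a_2 = True.
  clause (NOT a_1 OR NOT a_2 OR NOT a_5) is falsified — backtrack.
So a_1 = False.
Set a_2 = True.
All clauses satisfied.

a_1 = False; a_2 = True; a_3 = False; a_4 = False; a_5 = True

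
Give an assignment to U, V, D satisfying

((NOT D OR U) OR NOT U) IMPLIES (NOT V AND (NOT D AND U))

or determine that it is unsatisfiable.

U: True, V: False, D: False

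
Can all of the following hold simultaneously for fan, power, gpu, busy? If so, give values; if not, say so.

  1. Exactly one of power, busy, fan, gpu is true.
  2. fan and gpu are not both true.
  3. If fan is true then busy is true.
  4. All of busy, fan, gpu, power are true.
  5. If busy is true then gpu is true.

UNSATISFIABLE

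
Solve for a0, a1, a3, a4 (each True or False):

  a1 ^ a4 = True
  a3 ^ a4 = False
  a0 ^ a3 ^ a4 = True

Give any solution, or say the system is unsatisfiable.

a0=T, a1=T, a3=F, a4=F

a1 ^ a4 = T ^ F = True ✓
a3 ^ a4 = F ^ F = False ✓
a0 ^ a3 ^ a4 = T ^ F ^ F = True ✓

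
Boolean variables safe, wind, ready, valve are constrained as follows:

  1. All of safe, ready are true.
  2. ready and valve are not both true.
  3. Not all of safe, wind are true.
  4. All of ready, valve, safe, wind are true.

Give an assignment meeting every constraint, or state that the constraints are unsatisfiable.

Case wind = True:
  (1) forces safe = True.
  Constraint (3) is violated (safe=T, wind=T) — contradiction.
Case wind = False:
  Constraint (4) is violated (wind=F) — contradiction.
Both cases fail — unsatisfiable.

No satisfying assignment exists.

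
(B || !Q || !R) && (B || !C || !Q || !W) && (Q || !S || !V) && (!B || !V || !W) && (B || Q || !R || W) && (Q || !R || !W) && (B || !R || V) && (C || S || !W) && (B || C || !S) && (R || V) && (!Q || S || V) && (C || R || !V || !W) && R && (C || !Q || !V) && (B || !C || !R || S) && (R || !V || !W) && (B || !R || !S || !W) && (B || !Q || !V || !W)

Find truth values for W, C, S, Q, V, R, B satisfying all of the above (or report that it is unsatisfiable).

W = False, C = False, S = False, Q = False, V = True, R = True, B = True

Unit clause (R) forces R = True.
Set W = False.
Set C = False.
Set S = False.
Try Q = True:
  (B || !Q || !R) forces B = True.
  (!Q || S || V) forces V = True.
  clause (C || !Q || !V) is falsified — backtrack.
So Q = False.
  then (B || Q || !R || W) forces B = True.
Set V = True.
All clauses satisfied.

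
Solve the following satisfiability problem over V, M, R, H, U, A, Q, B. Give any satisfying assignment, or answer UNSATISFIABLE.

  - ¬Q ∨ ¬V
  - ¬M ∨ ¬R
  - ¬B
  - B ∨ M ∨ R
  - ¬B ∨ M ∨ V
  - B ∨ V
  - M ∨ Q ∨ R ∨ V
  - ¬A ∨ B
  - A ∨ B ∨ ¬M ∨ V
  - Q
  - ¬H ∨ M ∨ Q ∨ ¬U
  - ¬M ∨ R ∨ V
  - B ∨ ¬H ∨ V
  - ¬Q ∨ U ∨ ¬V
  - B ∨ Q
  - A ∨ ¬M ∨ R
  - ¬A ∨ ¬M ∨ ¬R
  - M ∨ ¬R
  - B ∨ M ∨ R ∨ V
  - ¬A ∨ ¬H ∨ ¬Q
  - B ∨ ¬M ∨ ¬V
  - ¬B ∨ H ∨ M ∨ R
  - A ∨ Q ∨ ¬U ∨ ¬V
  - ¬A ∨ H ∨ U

No satisfying assignment exists.

Case V = True:
  (¬Q ∨ ¬V) forces Q = False.
  Clause (Q) is falsified — contradiction.
Case V = False:
  (¬B) forces B = False.
  Clause (B ∨ V) is falsified — contradiction.
Both cases fail, so the formula is unsatisfiable.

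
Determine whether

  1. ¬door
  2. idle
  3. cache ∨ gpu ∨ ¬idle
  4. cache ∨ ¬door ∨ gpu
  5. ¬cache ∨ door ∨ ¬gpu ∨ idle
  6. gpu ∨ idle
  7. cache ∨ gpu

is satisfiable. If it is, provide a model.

Unit clause (¬door) forces door = False.
Unit clause (idle) forces idle = True.
Set gpu = True.
Set cache = False.
Check each clause:
  (¬door): ¬door holds.
  (idle): idle holds.
  (cache ∨ gpu ∨ ¬idle): gpu holds.
  (cache ∨ ¬door ∨ gpu): ¬door holds.
  (¬cache ∨ door ∨ ¬gpu ∨ idle): ¬cache holds.
  (gpu ∨ idle): gpu holds.
  (cache ∨ gpu): gpu holds.
All clauses satisfied.

door = False; gpu = True; idle = True; cache = False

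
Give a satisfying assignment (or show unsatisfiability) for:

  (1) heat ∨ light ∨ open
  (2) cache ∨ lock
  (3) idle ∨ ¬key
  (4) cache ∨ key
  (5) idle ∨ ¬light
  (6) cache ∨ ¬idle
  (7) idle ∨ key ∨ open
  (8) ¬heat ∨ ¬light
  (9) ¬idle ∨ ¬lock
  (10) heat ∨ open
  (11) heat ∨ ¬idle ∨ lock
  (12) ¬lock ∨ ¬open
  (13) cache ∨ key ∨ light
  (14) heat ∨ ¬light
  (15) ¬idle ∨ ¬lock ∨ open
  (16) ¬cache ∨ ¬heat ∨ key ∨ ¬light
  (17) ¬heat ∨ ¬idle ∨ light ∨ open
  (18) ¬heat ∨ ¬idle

heat: False, key: False, cache: True, open: True, idle: False, lock: False, light: False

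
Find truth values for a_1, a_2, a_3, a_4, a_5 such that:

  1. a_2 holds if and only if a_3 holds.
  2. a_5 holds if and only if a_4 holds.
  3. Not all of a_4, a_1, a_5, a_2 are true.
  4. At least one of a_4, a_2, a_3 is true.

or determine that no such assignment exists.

a_1 = False, a_2 = True, a_3 = True, a_4 = False, a_5 = False

  (1) a_2=T, a_3=T — same ✓
  (2) a_5=F, a_4=F — same ✓
  (3) {a_4, a_1, a_5, a_2}: 1/4 true — not all ✓
  (4) {a_4, a_2, a_3}: 2 true — at least one ✓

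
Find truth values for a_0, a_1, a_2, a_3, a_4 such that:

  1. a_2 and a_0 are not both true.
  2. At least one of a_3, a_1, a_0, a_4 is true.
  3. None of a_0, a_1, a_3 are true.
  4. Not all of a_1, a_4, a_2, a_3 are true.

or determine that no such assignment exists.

a_0=F, a_1=F, a_2=F, a_3=F, a_4=T

  (1) a_2=F, a_0=F — not both ✓
  (2) {a_3, a_1, a_0, a_4}: 1 true — at least one ✓
  (3) {a_0, a_1, a_3}: 0 true — none ✓
  (4) {a_1, a_4, a_2, a_3}: 1/4 true — not all ✓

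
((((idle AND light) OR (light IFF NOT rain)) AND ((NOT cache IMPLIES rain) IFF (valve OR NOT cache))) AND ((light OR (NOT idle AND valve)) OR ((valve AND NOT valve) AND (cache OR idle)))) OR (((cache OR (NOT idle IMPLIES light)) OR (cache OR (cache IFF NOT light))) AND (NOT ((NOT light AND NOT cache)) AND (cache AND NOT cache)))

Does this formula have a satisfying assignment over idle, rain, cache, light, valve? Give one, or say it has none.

idle: True, rain: True, cache: False, light: True, valve: True

  ((((idle AND light) OR (light IFF NOT rain)) AND ((NOT cache IMPLIES rain) IFF (valve OR NOT cache))) AND ((light OR (NOT idle AND valve)) OR ((valve AND NOT valve) AND (cache OR idle)))) OR (((cache OR (NOT idle IMPLIES light)) OR (cache OR (cache IFF NOT light))) AND (NOT ((NOT light AND NOT cache)) AND (cache AND NOT cache))) = True
    (((idle AND light) OR (light IFF NOT rain)) AND ((NOT cache IMPLIES rain) IFF (valve OR NOT cache))) AND ((light OR (NOT idle AND valve)) OR ((valve AND NOT valve) AND (cache OR idle))) = True
      ((idle AND light) OR (light IFF NOT rain)) AND ((NOT cache IMPLIES rain) IFF (valve OR NOT cache)) = True
        (idle AND light) OR (light IFF NOT rain) = True
          idle AND light = True
          light IFF NOT rain = False
            NOT rain = False
        (NOT cache IMPLIES rain) IFF (valve OR NOT cache) = True
          NOT cache IMPLIES rain = True
            NOT cache = True
          valve OR NOT cache = True
            NOT cache = True
      (light OR (NOT idle AND valve)) OR ((valve AND NOT valve) AND (cache OR idle)) = True
        light OR (NOT idle AND valve) = True
          NOT idle AND valve = False
            NOT idle = False
        (valve AND NOT valve) AND (cache OR idle) = False
          valve AND NOT valve = False
            NOT valve = False
          cache OR idle = True
    ((cache OR (NOT idle IMPLIES light)) OR (cache OR (cache IFF NOT light))) AND (NOT ((NOT light AND NOT cache)) AND (cache AND NOT cache)) = False
      (cache OR (NOT idle IMPLIES light)) OR (cache OR (cache IFF NOT light)) = True
        cache OR (NOT idle IMPLIES light) = True
          NOT idle IMPLIES light = True
            NOT idle = False
        cache OR (cache IFF NOT light) = True
          cache IFF NOT light = True
            NOT light = False
      NOT ((NOT light AND NOT cache)) AND (cache AND NOT cache) = False
        NOT ((NOT light AND NOT cache)) = True
          NOT light AND NOT cache = False
            NOT light = False
            NOT cache = True
        cache AND NOT cache = False
          NOT cache = True
The formula evaluates to True.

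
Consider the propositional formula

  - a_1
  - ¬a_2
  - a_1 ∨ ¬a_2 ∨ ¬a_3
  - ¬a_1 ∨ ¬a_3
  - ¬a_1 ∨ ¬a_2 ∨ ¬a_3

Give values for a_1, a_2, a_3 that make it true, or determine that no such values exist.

a_1=T; a_2=F; a_3=F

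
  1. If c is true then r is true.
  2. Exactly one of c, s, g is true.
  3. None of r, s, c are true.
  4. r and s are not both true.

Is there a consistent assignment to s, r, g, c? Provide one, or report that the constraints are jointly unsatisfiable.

s = False, r = False, g = True, c = False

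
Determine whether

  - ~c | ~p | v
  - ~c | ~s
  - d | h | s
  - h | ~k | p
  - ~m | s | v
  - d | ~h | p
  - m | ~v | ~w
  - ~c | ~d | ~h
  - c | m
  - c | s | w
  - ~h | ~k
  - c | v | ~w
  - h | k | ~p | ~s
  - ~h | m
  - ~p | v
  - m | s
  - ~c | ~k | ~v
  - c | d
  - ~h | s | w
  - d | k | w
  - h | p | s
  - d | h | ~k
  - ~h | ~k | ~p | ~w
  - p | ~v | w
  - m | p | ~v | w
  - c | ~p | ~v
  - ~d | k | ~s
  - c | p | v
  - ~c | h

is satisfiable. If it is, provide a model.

Set s = False.
  then (m | s) forces m = True.
  then (~m | s | v) forces v = True.
Try h = False:
  (d | h | s) forces d = True.
  (h | p | s) forces p = True.
  (c | ~p | ~v) forces c = True.
  clause (~c | h) is falsified — backtrack.
So h = True.
  then (~h | ~k) forces k = False.
  then (~h | s | w) forces w = True.
Set d = False.
  then (d | ~h | p) forces p = True.
  then (c | d) forces c = True.
All clauses satisfied.

s=F; h=T; d=F; w=T; k=F; p=T; c=T; v=T; m=T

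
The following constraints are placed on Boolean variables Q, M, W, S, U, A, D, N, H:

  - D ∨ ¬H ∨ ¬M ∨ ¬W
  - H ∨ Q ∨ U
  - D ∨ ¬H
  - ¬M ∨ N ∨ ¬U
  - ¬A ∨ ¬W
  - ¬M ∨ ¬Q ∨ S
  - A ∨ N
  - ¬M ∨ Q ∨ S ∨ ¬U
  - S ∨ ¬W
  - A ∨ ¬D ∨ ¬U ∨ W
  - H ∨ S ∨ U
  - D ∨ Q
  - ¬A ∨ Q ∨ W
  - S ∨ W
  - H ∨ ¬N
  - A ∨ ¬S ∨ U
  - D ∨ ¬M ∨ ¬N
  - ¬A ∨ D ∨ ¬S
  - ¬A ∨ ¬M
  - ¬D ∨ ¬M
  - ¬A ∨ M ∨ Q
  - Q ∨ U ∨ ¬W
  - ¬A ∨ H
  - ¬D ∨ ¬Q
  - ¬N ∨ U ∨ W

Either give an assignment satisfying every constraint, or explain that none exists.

Q=F, M=F, W=T, S=T, U=T, A=F, D=T, N=T, H=T

Try Q = True:
  (¬D ∨ ¬Q) forces D = False.
  (D ∨ ¬H) forces H = False.
  (H ∨ ¬N) forces N = False.
  (A ∨ N) forces A = True.
  clause (¬A ∨ H) is falsified — backtrack.
So Q = False.
  then (D ∨ Q) forces D = True.
  then (¬D ∨ ¬M) forces M = False.
  then (¬A ∨ M ∨ Q) forces A = False.
  then (A ∨ N) forces N = True.
  then (H ∨ ¬N) forces H = True.
Try W = False:
  (A ∨ ¬D ∨ ¬U ∨ W) forces U = False.
  clause (¬N ∨ U ∨ W) is falsified — backtrack.
So W = True.
  then (S ∨ ¬W) forces S = True.
  then (A ∨ ¬S ∨ U) forces U = True.
All clauses satisfied.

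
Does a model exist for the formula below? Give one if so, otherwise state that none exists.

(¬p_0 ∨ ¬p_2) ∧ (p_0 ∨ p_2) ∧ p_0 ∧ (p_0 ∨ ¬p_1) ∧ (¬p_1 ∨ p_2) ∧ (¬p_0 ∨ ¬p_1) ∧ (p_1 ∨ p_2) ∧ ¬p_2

UNSATISFIABLE

Case p_0 = True:
  (¬p_0 ∨ ¬p_2) forces p_2 = False.
  (¬p_1 ∨ p_2) forces p_1 = False.
  Clause (p_1 ∨ p_2) is falsified — contradiction.
Case p_0 = False:
  Clause (p_0) is falsified — contradiction.
Both cases fail, so the formula is unsatisfiable.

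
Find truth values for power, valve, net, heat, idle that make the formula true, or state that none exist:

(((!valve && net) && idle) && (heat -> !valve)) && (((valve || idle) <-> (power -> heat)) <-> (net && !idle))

power = True, valve = False, net = True, heat = False, idle = True

  ((!valve && net) && idle) && (heat -> !valve) = True
    (!valve && net) && idle = True
      !valve && net = True
        !valve = True
    heat -> !valve = True
      !valve = True
  ((valve || idle) <-> (power -> heat)) <-> (net && !idle) = True
    (valve || idle) <-> (power -> heat) = False
      valve || idle = True
      power -> heat = False
    net && !idle = False
      !idle = False
Both conjuncts True, so the formula holds.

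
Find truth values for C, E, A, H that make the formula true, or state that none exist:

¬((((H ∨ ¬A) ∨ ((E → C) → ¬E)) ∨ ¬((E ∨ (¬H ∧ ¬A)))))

C = True, E = True, A = True, H = False

  ¬((((H ∨ ¬A) ∨ ((E → C) → ¬E)) ∨ ¬((E ∨ (¬H ∧ ¬A))))) = True
    ((H ∨ ¬A) ∨ ((E → C) → ¬E)) ∨ ¬((E ∨ (¬H ∧ ¬A))) = False
      (H ∨ ¬A) ∨ ((E → C) → ¬E) = False
        H ∨ ¬A = False
          ¬A = False
        (E → C) → ¬E = False
          E → C = True
          ¬E = False
      ¬((E ∨ (¬H ∧ ¬A))) = False
        E ∨ (¬H ∧ ¬A) = True
          ¬H ∧ ¬A = False
            ¬H = True
            ¬A = False
The formula evaluates to True.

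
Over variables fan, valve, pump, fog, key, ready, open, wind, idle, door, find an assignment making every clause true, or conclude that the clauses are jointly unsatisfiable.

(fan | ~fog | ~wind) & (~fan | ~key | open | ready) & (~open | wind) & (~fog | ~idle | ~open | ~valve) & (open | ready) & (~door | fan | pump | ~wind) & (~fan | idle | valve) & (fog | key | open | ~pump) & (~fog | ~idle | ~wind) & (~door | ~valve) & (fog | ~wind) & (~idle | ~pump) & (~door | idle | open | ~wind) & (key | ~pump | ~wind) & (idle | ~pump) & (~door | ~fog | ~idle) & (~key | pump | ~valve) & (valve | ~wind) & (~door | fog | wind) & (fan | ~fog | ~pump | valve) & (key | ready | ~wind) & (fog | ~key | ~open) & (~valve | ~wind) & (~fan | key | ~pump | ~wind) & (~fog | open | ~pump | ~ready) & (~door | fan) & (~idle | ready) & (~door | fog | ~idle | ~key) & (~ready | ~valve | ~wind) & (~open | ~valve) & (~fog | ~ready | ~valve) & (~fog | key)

Set fan = True.
Set valve = False.
  then (~fan | idle | valve) forces idle = True.
  then (~idle | ~pump) forces pump = False.
  then (valve | ~wind) forces wind = False.
  then (~idle | ready) forces ready = True.
  then (~open | wind) forces open = False.
Set fog = False.
  then (~door | fog | wind) forces door = False.
Set key = True.
All clauses satisfied.

fan = True; valve = False; pump = False; fog = False; key = True; ready = True; open = False; wind = False; idle = True; door = False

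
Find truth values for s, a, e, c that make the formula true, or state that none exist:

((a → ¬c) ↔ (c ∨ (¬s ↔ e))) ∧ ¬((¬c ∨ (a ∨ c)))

No satisfying assignment exists.

The conjunct ¬((¬c ∨ (a ∨ c))) is unsatisfiable on its own:
  a=F, c=F: evaluates to False.
  a=F, c=T: evaluates to False.
  a=T, c=F: evaluates to False.
  a=T, c=T: evaluates to False.
So the whole conjunction is unsatisfiable.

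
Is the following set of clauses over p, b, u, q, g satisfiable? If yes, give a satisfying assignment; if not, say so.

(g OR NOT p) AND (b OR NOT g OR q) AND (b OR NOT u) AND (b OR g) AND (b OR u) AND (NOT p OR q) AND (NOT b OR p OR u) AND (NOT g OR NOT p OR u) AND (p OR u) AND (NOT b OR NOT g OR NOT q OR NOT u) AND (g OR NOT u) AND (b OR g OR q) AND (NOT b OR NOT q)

p = False, b = True, u = True, q = False, g = True

Try p = True:
  (g OR NOT p) forces g = True.
  (NOT p OR q) forces q = True.
  (NOT g OR NOT p OR u) forces u = True.
  (b OR NOT u) forces b = True.
  clause (NOT b OR NOT g OR NOT q OR NOT u) is falsified — backtrack.
So p = False.
  then (p OR u) forces u = True.
  then (g OR NOT u) forces g = True.
  then (b OR NOT u) forces b = True.
  then (NOT b OR NOT g OR NOT q OR NOT u) forces q = False.
All clauses satisfied.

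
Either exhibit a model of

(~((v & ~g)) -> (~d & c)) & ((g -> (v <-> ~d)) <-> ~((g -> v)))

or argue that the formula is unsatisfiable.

Case g = True: the formula simplifies to (~d & c) & ((v <-> ~d) <-> ~v).
  d = True: the conjunct ~d is False.
  d = False: simplifies to c & (v <-> ~v).
    v = True: the conjunct v <-> ~v becomes True <-> ~True = False.
    v = False: the conjunct v <-> ~v becomes False <-> ~False = False.
Case g = False: the conjunct (g -> (v <-> ~d)) <-> ~((g -> v)) becomes (False -> (v <-> ~d)) <-> ~True = False.
Both cases fail — unsatisfiable.

Unsatisfiable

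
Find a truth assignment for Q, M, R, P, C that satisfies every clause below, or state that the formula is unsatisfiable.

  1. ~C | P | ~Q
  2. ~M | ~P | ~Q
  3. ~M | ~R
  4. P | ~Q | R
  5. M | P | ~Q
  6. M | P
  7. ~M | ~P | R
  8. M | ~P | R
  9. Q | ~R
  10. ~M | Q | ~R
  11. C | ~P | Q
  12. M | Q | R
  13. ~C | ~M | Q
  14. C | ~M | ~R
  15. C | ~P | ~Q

Set Q = False.
  then (Q | ~R) forces R = False.
  then (M | Q | R) forces M = True.
  then (~C | ~M | Q) forces C = False.
  then (~M | ~P | R) forces P = False.
All clauses satisfied.

Q = False; M = True; R = False; P = False; C = False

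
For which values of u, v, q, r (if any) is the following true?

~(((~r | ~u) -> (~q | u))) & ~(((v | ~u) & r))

u: False; v: False; q: True; r: False

  ~(((~r | ~u) -> (~q | u))) = True
    (~r | ~u) -> (~q | u) = False
      ~r | ~u = True
        ~r = True
        ~u = True
      ~q | u = False
        ~q = False
  ~(((v | ~u) & r)) = True
    (v | ~u) & r = False
      v | ~u = True
        ~u = True
Both conjuncts True, so the formula holds.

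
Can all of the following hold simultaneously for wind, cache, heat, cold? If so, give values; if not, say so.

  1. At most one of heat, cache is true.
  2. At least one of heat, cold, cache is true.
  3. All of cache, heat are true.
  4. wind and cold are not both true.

UNSATISFIABLE

Case cache = True:
  (1) with cache=T forces heat = False.
  Constraint (3) is violated (heat=F) — contradiction.
Case cache = False:
  Constraint (3) is violated (cache=F) — contradiction.
Both cases fail — unsatisfiable.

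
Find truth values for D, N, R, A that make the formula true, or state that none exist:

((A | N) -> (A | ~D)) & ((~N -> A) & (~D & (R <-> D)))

D: False, N: False, R: False, A: True

  (A | N) -> (A | ~D) = True
    A | N = True
    A | ~D = True
      ~D = True
  (~N -> A) & (~D & (R <-> D)) = True
    ~N -> A = True
      ~N = True
    ~D & (R <-> D) = True
      ~D = True
      R <-> D = True
Both conjuncts True, so the formula holds.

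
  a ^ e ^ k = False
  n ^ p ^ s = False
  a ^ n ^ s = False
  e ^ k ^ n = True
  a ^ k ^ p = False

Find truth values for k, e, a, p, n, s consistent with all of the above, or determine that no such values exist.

k = False, e = False, a = False, p = False, n = True, s = True

a ^ e ^ k = F ^ F ^ F = False ✓
n ^ p ^ s = T ^ F ^ T = False ✓
a ^ n ^ s = F ^ T ^ T = False ✓
e ^ k ^ n = F ^ F ^ T = True ✓
a ^ k ^ p = F ^ F ^ F = False ✓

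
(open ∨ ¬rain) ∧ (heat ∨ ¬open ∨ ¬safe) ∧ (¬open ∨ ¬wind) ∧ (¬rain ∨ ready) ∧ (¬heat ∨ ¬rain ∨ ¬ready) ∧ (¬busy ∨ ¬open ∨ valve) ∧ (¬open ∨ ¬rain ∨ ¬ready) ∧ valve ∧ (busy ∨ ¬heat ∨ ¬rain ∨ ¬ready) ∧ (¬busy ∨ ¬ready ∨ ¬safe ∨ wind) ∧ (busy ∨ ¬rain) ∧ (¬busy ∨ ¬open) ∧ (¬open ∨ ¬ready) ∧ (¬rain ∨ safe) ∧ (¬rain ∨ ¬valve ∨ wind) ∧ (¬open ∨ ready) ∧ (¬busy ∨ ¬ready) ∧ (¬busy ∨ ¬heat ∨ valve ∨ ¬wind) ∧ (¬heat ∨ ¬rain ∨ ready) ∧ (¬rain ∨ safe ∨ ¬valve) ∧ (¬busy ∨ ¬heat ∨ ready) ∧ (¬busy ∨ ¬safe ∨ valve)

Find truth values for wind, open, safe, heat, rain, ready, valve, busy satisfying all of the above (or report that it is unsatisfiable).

Unit clause (valve) forces valve = True.
Set wind = False.
  then (¬rain ∨ ¬valve ∨ wind) forces rain = False.
Set open = False.
Set safe = True.
Set heat = True.
Set ready = False.
  then (¬busy ∨ ¬heat ∨ ready) forces busy = False.
All clauses satisfied.

wind = False, open = False, safe = True, heat = True, rain = False, ready = False, valve = True, busy = False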